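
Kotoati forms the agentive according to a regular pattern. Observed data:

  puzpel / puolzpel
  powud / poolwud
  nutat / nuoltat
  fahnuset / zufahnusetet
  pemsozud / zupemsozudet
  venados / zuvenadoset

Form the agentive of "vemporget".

nutat and fahnuset both end in -t yet inflect differently (nuoltat, zufahnusetet), so the final letter is not what conditions the rule; the number of vowels is.
"vemporget" has 3 vowels. The stems with 3 vowels (fahnuset → zufahnusetet, pemsozud → zupemsozudet, venados → zuvenadoset) add zu- … -et around the stem.
The other pattern: stems with 2 vowels insert -ol- after the first vowel.
So vemporget → zuvemporgetet.

zuvemporgetet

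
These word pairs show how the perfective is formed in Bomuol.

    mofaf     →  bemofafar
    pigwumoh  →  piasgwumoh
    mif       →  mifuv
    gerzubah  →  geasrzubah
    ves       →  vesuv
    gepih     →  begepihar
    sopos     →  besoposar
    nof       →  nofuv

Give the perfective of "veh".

vehuv

mif and mofaf both end in -f yet inflect differently (mifuv, bemofafar), so the final letter is not what conditions the rule; the number of vowels is.
"veh" has 1 vowel. The stems with 1 vowel (ves → vesuv, mif → mifuv, nof → nofuv) add -uv.
The other patterns: stems with 2 vowels add be- … -ar around the stem; stems with 3 vowels insert -as- after the first vowel.
So veh → vehuv.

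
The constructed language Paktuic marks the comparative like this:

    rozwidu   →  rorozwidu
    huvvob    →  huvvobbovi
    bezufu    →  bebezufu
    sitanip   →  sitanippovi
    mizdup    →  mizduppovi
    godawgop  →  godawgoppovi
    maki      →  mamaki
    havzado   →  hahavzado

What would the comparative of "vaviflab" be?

"vaviflab" ends in a consonant. The stems ending in a consonant (huvvob → huvvobbovi, sitanip → sitanippovi, mizdup → mizduppovi) double the final consonant and add -ovi.
So vaviflab → vaviflabbovi.

vaviflabbovi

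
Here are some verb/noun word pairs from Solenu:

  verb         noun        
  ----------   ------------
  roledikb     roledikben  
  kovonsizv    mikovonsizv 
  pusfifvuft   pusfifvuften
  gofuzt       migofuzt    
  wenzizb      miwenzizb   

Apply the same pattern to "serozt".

miserozt

gofuzt and pusfifvuft both end in -t yet inflect differently (migofuzt, pusfifvuften), so the final letter is not what conditions the rule; the second-to-last letter is.
"serozt" has second-to-last letter 'z'. The stems whose second-to-last letter is 'z' (gofuzt → migofuzt, kovonsizv → mikovonsizv, wenzizb → miwenzizb) add the prefix mi-.
So serozt → miserozt.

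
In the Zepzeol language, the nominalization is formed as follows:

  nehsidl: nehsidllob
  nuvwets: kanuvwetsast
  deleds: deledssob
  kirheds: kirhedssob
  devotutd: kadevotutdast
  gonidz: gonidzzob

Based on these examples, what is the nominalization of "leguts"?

"leguts" has second-to-last letter 't'. The stems whose second-to-last letter is 't' (devotutd → kadevotutdast, nuvwets → kanuvwetsast) add ka- … -ast around the stem.
The other pattern: stems whose second-to-last letter is 'd' double the final consonant and add -ob.
So leguts → kalegutsast.

kalegutsast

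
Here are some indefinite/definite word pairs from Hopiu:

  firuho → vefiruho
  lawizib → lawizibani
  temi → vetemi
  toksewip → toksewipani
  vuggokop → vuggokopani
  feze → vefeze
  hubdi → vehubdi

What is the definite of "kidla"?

vekidla

toksewip and temi both have last vowel 'i' yet inflect differently (toksewipani, vetemi), so the last vowel is not what conditions the rule; whether the stem ends in a vowel or a consonant is.
"kidla" ends in a vowel. The stems ending in a vowel (temi → vetemi, firuho → vefiruho, feze → vefeze) add the prefix ve-.
So kidla → vekidla.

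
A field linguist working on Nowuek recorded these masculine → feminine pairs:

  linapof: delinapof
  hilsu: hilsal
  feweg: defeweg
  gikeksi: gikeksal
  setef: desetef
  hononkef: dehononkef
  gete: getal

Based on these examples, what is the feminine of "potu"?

potal

feweg and gete both have last vowel 'e' yet inflect differently (defeweg, getal), so the last vowel is not what conditions the rule; whether the stem ends in a vowel or a consonant is.
"potu" ends in a vowel. The stems ending in a vowel (gikeksi → gikeksal, gete → getal, hilsu → hilsal) drop the final letter and add -al.
The other pattern: stems ending in a consonant add the prefix de-.
So potu → potal.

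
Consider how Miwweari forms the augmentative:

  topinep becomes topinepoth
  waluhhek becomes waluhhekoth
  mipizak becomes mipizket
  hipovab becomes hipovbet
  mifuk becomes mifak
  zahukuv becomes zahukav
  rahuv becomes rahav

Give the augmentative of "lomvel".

"lomvel" has last vowel 'e'. The stems whose last vowel is 'e' (topinep → topinepoth, waluhhek → waluhhekoth) add -oth.
The other patterns: stems whose last vowel is 'a' delete the last vowel and add -et; stems whose last vowel is 'u' change the last vowel to 'a'.
So lomvel → lomveloth.

lomveloth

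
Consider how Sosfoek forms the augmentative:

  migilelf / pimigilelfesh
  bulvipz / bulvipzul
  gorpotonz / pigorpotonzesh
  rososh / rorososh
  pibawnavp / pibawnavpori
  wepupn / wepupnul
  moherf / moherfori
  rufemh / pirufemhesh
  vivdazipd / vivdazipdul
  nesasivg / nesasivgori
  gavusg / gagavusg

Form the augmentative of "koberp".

gavusg and nesasivg both end in -g yet inflect differently (gagavusg, nesasivgori), so the final letter is not what conditions the rule; the second-to-last letter is.
"koberp" has second-to-last letter 'r'. The one such stem in the data (moherf → moherfori) adds -ori, so the same rule applies.
So koberp → koberpori.

koberpori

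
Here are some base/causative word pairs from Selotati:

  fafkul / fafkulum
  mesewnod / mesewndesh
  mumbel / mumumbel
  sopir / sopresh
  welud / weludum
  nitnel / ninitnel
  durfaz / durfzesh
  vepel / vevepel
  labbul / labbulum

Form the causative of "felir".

felresh

"felir" has last vowel 'i'. The one such stem in the data (sopir → sopresh) deletes the last vowel and adds -esh (as do durfaz, mesewnod), so the same rule applies.
The other patterns: stems whose last vowel is 'e' repeat the first consonant+vowel as a prefix; stems whose last vowel is 'u' add -um.
So felir → felresh.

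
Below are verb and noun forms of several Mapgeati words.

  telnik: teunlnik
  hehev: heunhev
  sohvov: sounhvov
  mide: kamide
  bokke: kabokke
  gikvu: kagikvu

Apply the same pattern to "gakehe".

kagakehe

hehev and mide both have last vowel 'e' yet inflect differently (heunhev, kamide), so the last vowel is not what conditions the rule; whether the stem ends in a vowel or a consonant is.
"gakehe" ends in a vowel. The stems ending in a vowel (mide → kamide, bokke → kabokke, gikvu → kagikvu) add the prefix ka-.
The other pattern: stems ending in a consonant insert -un- after the first vowel.
So gakehe → kagakehe.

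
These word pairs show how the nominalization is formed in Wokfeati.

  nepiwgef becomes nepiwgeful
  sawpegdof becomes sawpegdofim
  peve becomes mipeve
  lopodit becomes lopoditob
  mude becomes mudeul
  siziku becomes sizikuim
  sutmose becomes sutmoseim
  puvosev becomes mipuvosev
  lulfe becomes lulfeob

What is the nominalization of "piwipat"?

"piwipat" begins with p-. The stems beginning with p- (puvosev → mipuvosev, peve → mipeve) add the prefix mi-.
The other patterns: stems beginning with s- add -im; stems beginning with l- add -ob; stems beginning with m- or n- add -ul.
So piwipat → mipiwipat.

mipiwipat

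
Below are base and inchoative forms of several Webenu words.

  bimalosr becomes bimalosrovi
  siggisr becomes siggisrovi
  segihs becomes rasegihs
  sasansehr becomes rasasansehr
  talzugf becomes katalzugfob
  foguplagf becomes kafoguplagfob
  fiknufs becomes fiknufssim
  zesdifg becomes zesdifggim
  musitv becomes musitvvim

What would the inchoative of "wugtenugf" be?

bimalosr and sasansehr both end in -r yet inflect differently (bimalosrovi, rasasansehr), so the final letter is not what conditions the rule; the second-to-last letter is.
"wugtenugf" has second-to-last letter 'g'. The stems whose second-to-last letter is 'g' (talzugf → katalzugfob, foguplagf → kafoguplagfob) add ka- … -ob around the stem.
The other patterns: stems whose second-to-last letter is 's' add -ovi; stems whose second-to-last letter is 'h' add the prefix ra-; stems whose second-to-last letter is 'f' or 't' double the final consonant and add -im.
So wugtenugf → kawugtenugfob.

kawugtenugfob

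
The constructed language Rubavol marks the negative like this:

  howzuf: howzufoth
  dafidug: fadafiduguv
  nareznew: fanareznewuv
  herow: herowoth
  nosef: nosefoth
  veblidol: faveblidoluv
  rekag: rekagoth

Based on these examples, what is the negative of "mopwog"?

mopwogoth

"mopwog" has 2 vowels. The stems with 2 vowels (herow → herowoth, rekag → rekagoth, nosef → nosefoth) add -oth.
The other pattern: stems with 3 vowels add fa- … -uv around the stem.
So mopwog → mopwogoth.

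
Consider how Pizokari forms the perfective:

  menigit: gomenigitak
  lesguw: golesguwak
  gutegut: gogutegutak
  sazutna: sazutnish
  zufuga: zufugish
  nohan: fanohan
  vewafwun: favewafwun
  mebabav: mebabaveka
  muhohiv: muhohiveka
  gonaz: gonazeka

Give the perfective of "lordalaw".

sazutna and nohan both have last vowel 'a' yet inflect differently (sazutnish, fanohan), so the last vowel is not what conditions the rule; the final letter is.
"lordalaw" ends in -w. The one such stem in the data (lesguw → golesguwak) adds go- … -ak around the stem, so the same rule applies.
The other patterns: stems ending in -a drop the final letter and add -ish; stems ending in -n add the prefix fa-; stems ending in -v or -z add -eka.
So lordalaw → golordalawak.

golordalawak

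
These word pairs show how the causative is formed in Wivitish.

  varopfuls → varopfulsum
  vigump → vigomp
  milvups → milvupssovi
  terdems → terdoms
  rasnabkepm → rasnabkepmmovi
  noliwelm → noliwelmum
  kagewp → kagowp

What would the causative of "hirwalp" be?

hirwalpum

milvups and varopfuls both end in -s yet inflect differently (milvupssovi, varopfulsum), so the final letter is not what conditions the rule; the second-to-last letter is.
"hirwalp" has second-to-last letter 'l'. The stems whose second-to-last letter is 'l' (varopfuls → varopfulsum, noliwelm → noliwelmum) add -um.
The other patterns: stems whose second-to-last letter is 'p' double the final consonant and add -ovi; stems whose second-to-last letter is 'm' or 'w' change the last vowel to 'o'.
So hirwalp → hirwalpum.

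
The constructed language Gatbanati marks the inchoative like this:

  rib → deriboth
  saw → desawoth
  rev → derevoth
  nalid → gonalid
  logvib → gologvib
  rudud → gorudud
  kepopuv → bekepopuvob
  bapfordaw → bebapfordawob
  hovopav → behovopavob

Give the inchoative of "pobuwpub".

bepobuwpubob

"pobuwpub" has 3 vowels. The stems with 3 vowels (kepopuv → bekepopuvob, bapfordaw → bebapfordawob, hovopav → behovopavob) add be- … -ob around the stem.
So pobuwpub → bepobuwpubob.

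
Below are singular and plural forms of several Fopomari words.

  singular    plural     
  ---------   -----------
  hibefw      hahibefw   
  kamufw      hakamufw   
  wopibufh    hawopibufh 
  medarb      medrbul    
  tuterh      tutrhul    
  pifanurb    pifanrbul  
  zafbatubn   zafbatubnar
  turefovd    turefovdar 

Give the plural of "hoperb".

hoprbul

"hoperb" has second-to-last letter 'r'. The stems whose second-to-last letter is 'r' (medarb → medrbul, tuterh → tutrhul, pifanurb → pifanrbul) delete the last vowel and add -ul.
The other patterns: stems whose second-to-last letter is 'f' add the prefix ha-; stems whose second-to-last letter is 'b' or 'v' add -ar.
So hoperb → hoprbul.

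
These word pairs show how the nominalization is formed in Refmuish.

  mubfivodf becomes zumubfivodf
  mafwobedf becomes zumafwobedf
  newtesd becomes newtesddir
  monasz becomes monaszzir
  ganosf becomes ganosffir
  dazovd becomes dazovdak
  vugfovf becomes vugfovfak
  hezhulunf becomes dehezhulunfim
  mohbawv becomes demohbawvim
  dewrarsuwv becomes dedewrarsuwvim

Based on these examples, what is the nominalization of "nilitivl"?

nilitivlak

"nilitivl" has second-to-last letter 'v'. The stems whose second-to-last letter is 'v' (dazovd → dazovdak, vugfovf → vugfovfak) add -ak.
The other patterns: stems whose second-to-last letter is 'd' add the prefix zu-; stems whose second-to-last letter is 's' double the final consonant and add -ir; stems whose second-to-last letter is 'n' or 'w' add de- … -im around the stem.
So nilitivl → nilitivlak.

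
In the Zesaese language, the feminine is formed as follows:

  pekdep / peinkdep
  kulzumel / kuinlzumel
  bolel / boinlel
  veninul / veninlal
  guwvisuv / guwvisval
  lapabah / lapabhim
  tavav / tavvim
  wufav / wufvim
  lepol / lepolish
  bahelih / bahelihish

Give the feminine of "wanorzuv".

kulzumel and veninul both end in -l yet inflect differently (kuinlzumel, veninlal), so the final letter is not what conditions the rule; the last vowel is.
"wanorzuv" has last vowel 'u'. The stems whose last vowel is 'u' (veninul → veninlal, guwvisuv → guwvisval) delete the last vowel and add -al.
So wanorzuv → wanorzval.

wanorzval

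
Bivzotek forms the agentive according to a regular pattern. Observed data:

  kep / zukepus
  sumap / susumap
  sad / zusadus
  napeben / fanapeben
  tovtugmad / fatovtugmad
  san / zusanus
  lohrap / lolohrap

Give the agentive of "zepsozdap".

kep and lohrap both end in -p yet inflect differently (zukepus, lolohrap), so the final letter is not what conditions the rule; the number of vowels is.
"zepsozdap" has 3 vowels. The stems with 3 vowels (tovtugmad → fatovtugmad, napeben → fanapeben) add the prefix fa-.
So zepsozdap → fazepsozdap.

fazepsozdap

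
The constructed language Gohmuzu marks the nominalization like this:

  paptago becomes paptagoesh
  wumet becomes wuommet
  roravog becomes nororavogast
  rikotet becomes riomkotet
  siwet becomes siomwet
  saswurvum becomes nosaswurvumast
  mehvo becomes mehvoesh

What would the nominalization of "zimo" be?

paptago and roravog both have last vowel 'o' yet inflect differently (paptagoesh, nororavogast), so the last vowel is not what conditions the rule; the final letter is.
"zimo" ends in -o. The stems ending in -o (paptago → paptagoesh, mehvo → mehvoesh) add -esh.
So zimo → zimoesh.

zimoesh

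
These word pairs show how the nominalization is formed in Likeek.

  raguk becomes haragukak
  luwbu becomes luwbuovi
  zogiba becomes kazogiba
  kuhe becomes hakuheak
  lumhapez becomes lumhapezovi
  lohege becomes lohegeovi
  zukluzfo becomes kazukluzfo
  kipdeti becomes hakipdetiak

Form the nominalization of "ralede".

haraledeak

"ralede" begins with r-. The one such stem in the data (raguk → haragukak) adds ha- … -ak around the stem, so the same rule applies.
The other patterns: stems beginning with z- add the prefix ka-; stems beginning with l- add -ovi.
So ralede → haraledeak.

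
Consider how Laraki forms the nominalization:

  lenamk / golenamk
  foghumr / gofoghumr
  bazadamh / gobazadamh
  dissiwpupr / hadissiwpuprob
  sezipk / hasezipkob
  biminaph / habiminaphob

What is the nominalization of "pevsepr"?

hapevseprob

foghumr and dissiwpupr both end in -r yet inflect differently (gofoghumr, hadissiwpuprob), so the final letter is not what conditions the rule; the second-to-last letter is.
"pevsepr" has second-to-last letter 'p'. The stems whose second-to-last letter is 'p' (dissiwpupr → hadissiwpuprob, sezipk → hasezipkob, biminaph → habiminaphob) add ha- … -ob around the stem.
So pevsepr → hapevseprob.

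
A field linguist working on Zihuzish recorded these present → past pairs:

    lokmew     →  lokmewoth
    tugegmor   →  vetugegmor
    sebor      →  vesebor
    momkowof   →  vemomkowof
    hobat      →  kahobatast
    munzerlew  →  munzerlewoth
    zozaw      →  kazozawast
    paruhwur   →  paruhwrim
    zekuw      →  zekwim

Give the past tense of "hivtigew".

munzerlew and zozaw both end in -w yet inflect differently (munzerlewoth, kazozawast), so the final letter is not what conditions the rule; the last vowel is.
"hivtigew" has last vowel 'e'. The stems whose last vowel is 'e' (munzerlew → munzerlewoth, lokmew → lokmewoth) add -oth.
So hivtigew → hivtigewoth.

hivtigewoth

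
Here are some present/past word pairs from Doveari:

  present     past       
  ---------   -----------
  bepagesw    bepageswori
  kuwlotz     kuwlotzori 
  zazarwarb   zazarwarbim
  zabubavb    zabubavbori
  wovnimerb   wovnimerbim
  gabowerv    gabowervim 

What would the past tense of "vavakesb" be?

vavakesbori

wovnimerb and zabubavb both end in -b yet inflect differently (wovnimerbim, zabubavbori), so the final letter is not what conditions the rule; the second-to-last letter is.
"vavakesb" has second-to-last letter 's'. The one such stem in the data (bepagesw → bepageswori) adds -ori, so the same rule applies.
So vavakesb → vavakesbori.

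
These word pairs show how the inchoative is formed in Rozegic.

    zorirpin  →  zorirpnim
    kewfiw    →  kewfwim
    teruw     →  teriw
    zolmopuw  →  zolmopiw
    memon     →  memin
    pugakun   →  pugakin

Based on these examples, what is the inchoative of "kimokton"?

"kimokton" has last vowel 'o'. The one such stem in the data (memon → memin) changes the last vowel to 'i' (as do teruw, zolmopuw), so the same rule applies.
So kimokton → kimoktin.

kimoktin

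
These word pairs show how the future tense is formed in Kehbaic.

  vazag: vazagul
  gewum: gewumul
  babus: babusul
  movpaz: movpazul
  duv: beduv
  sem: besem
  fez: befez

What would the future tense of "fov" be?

"fov" has 1 vowel. The stems with 1 vowel (duv → beduv, sem → besem, fez → befez) add the prefix be-.
The other pattern: stems with 2 vowels add -ul.
So fov → befov.

befov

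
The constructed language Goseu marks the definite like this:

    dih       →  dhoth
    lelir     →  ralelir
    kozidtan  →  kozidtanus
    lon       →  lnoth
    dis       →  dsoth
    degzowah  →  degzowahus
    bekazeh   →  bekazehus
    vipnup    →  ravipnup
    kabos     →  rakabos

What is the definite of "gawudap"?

gawudapus

"gawudap" has 3 vowels. The stems with 3 vowels (degzowah → degzowahus, bekazeh → bekazehus, kozidtan → kozidtanus) add -us.
So gawudap → gawudapus.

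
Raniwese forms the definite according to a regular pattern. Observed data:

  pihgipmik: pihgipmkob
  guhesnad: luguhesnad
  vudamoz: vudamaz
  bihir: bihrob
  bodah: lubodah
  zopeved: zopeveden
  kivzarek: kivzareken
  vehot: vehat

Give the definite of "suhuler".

pihgipmik and kivzarek both end in -k yet inflect differently (pihgipmkob, kivzareken), so the final letter is not what conditions the rule; the last vowel is.
"suhuler" has last vowel 'e'. The stems whose last vowel is 'e' (kivzarek → kivzareken, zopeved → zopeveden) add -en.
The other patterns: stems whose last vowel is 'o' change the last vowel to 'a'; stems whose last vowel is 'i' delete the last vowel and add -ob; stems whose last vowel is 'a' add the prefix lu-.
So suhuler → suhuleren.

suhuleren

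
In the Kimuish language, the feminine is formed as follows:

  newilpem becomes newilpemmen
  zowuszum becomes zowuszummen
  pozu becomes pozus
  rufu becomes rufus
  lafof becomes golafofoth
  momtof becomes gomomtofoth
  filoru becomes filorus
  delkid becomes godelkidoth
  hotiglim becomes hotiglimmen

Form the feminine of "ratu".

filoru and zowuszum both have last vowel 'u' yet inflect differently (filorus, zowuszummen), so the last vowel is not what conditions the rule; the final letter is.
"ratu" ends in -u. The stems ending in -u (filoru → filorus, pozu → pozus, rufu → rufus) drop the final letter and add -us.
The other patterns: stems ending in -m double the final consonant and add -en; stems ending in -d or -f add go- … -oth around the stem.
So ratu → ratus.

ratus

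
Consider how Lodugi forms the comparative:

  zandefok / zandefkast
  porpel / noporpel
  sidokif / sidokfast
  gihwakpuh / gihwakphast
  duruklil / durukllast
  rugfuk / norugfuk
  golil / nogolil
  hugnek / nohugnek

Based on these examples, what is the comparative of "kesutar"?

kesutrast

hugnek and zandefok both end in -k yet inflect differently (nohugnek, zandefkast), so the final letter is not what conditions the rule; the number of vowels is.
"kesutar" has 3 vowels. The stems with 3 vowels (gihwakpuh → gihwakphast, sidokif → sidokfast, zandefok → zandefkast) delete the last vowel and add -ast.
So kesutar → kesutrast.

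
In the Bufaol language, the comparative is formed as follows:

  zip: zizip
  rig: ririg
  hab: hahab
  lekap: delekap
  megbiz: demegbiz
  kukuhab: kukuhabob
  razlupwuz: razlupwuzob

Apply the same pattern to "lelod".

zip and lekap both end in -p yet inflect differently (zizip, delekap), so the final letter is not what conditions the rule; the number of vowels is.
"lelod" has 2 vowels. The stems with 2 vowels (lekap → delekap, megbiz → demegbiz) add the prefix de-.
The other patterns: stems with 1 vowel repeat the first consonant+vowel as a prefix; stems with 3 vowels add -ob.
So lelod → delelod.

delelod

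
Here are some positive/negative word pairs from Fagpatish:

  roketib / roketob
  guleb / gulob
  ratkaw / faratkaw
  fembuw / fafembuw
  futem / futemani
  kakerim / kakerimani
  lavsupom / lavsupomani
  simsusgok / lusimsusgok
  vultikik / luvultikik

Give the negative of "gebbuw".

fagebbuw

guleb and futem both have last vowel 'e' yet inflect differently (gulob, futemani), so the last vowel is not what conditions the rule; the final letter is.
"gebbuw" ends in -w. The stems ending in -w (ratkaw → faratkaw, fembuw → fafembuw) add the prefix fa-.
The other patterns: stems ending in -b change the last vowel to 'o'; stems ending in -m add -ani; stems ending in -k add the prefix lu-.
So gebbuw → fagebbuw.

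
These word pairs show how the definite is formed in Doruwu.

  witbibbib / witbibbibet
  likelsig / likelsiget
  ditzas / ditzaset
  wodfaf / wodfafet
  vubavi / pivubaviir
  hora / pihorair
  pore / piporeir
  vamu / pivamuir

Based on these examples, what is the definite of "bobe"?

"bobe" ends in a vowel. The stems ending in a vowel (vubavi → pivubaviir, hora → pihorair, pore → piporeir) add pi- … -ir around the stem.
The other pattern: stems ending in a consonant add -et.
So bobe → pibobeir.

pibobeir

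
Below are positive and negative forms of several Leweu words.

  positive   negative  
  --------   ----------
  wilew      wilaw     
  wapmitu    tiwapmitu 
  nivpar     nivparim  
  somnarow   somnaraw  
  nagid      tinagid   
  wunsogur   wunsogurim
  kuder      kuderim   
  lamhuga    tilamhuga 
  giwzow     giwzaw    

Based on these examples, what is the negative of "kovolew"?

kuder and wilew both have last vowel 'e' yet inflect differently (kuderim, wilaw), so the last vowel is not what conditions the rule; the final letter is.
"kovolew" ends in -w. The stems ending in -w (giwzow → giwzaw, somnarow → somnaraw, wilew → wilaw) change the last vowel to 'a'.
The other patterns: stems ending in -r add -im; stems ending in -a, -d or -u add the prefix ti-.
So kovolew → kovolaw.

kovolaw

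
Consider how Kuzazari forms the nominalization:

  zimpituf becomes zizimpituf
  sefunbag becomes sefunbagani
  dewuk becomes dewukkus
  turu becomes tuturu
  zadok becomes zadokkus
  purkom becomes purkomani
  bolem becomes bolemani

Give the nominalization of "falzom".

"falzom" ends in -m. The stems ending in -m (purkom → purkomani, bolem → bolemani) add -ani.
The other patterns: stems ending in -k double the final consonant and add -us; stems ending in -f or -u repeat the first consonant+vowel as a prefix.
So falzom → falzomani.

falzomani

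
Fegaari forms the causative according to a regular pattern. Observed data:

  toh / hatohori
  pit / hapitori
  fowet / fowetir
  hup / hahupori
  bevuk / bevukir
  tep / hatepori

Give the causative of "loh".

halohori

fowet and pit both end in -t yet inflect differently (fowetir, hapitori), so the final letter is not what conditions the rule; the number of vowels is.
"loh" has 1 vowel. The stems with 1 vowel (toh → hatohori, pit → hapitori, hup → hahupori) add ha- … -ori around the stem.
The other pattern: stems with 2 vowels add -ir.
So loh → halohori.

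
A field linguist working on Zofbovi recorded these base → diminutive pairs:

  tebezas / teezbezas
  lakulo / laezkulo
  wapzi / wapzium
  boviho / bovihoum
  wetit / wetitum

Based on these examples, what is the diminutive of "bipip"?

lakulo and boviho both end in -o yet inflect differently (laezkulo, bovihoum), so the final letter is not what conditions the rule; the first letter is.
"bipip" begins with b-. The one such stem in the data (boviho → bovihoum) adds -um, so the same rule applies.
So bipip → bipipum.

bipipum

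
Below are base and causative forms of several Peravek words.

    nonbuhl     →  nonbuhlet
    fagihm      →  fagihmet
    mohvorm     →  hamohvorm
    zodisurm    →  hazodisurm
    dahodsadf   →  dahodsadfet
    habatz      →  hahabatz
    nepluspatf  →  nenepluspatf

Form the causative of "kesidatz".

kekesidatz

mohvorm and fagihm both end in -m yet inflect differently (hamohvorm, fagihmet), so the final letter is not what conditions the rule; the second-to-last letter is.
"kesidatz" has second-to-last letter 't'. The stems whose second-to-last letter is 't' (habatz → hahabatz, nepluspatf → nenepluspatf) repeat the first consonant+vowel as a prefix.
So kesidatz → kekesidatz.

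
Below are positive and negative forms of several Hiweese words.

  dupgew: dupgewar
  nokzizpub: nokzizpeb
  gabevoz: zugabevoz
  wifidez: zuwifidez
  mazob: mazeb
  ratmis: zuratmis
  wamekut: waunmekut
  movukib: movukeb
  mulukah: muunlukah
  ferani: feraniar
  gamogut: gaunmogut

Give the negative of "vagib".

movukib and ferani both have last vowel 'i' yet inflect differently (movukeb, feraniar), so the last vowel is not what conditions the rule; the final letter is.
"vagib" ends in -b. The stems ending in -b (mazob → mazeb, nokzizpub → nokzizpeb, movukib → movukeb) change the last vowel to 'e'.
The other patterns: stems ending in -i or -w add -ar; stems ending in -s or -z add the prefix zu-; stems ending in -h or -t insert -un- after the first vowel.
So vagib → vageb.

vageb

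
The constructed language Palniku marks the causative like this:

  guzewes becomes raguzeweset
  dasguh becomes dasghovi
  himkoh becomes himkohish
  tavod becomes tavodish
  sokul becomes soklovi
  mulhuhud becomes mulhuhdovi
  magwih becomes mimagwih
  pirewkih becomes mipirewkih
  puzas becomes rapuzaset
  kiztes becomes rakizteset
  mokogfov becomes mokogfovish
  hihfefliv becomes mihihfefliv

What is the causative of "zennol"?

dasguh and himkoh both end in -h yet inflect differently (dasghovi, himkohish), so the final letter is not what conditions the rule; the last vowel is.
"zennol" has last vowel 'o'. The stems whose last vowel is 'o' (himkoh → himkohish, mokogfov → mokogfovish, tavod → tavodish) add -ish.
The other patterns: stems whose last vowel is 'u' delete the last vowel and add -ovi; stems whose last vowel is 'i' add the prefix mi-; stems whose last vowel is 'a' or 'e' add ra- … -et around the stem.
So zennol → zennolish.

zennolish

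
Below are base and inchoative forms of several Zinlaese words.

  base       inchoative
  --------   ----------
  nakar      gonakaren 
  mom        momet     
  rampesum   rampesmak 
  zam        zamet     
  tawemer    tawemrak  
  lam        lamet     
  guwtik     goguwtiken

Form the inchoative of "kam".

"kam" has 1 vowel. The stems with 1 vowel (mom → momet, lam → lamet, zam → zamet) add -et.
The other patterns: stems with 2 vowels add go- … -en around the stem; stems with 3 vowels delete the last vowel and add -ak.
So kam → kamet.

kamet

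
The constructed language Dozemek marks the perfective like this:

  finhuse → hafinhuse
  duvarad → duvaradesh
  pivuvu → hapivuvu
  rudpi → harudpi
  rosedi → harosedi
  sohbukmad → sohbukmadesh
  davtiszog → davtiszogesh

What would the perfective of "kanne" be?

hakanne

davtiszog and pivuvu both have 3 vowels yet inflect differently (davtiszogesh, hapivuvu), so the number of vowels is not what conditions the rule; whether the stem ends in a vowel or a consonant is.
"kanne" ends in a vowel. The stems ending in a vowel (pivuvu → hapivuvu, rudpi → harudpi, finhuse → hafinhuse) add the prefix ha-.
The other pattern: stems ending in a consonant add -esh.
So kanne → hakanne.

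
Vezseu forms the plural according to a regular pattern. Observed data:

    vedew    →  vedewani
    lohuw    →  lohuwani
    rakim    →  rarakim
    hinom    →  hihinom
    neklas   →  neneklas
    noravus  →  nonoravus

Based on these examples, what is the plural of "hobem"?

hohobem

lohuw and noravus both have last vowel 'u' yet inflect differently (lohuwani, nonoravus), so the last vowel is not what conditions the rule; the final letter is.
"hobem" ends in -m. The stems ending in -m (rakim → rarakim, hinom → hihinom) repeat the first consonant+vowel as a prefix.
The other pattern: stems ending in -w add -ani.
So hobem → hohobem.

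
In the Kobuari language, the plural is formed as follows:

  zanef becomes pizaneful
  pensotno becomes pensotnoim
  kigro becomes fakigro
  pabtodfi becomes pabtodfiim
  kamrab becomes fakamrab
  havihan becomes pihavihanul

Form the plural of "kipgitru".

fakipgitru

kigro and pensotno both end in -o yet inflect differently (fakigro, pensotnoim), so the final letter is not what conditions the rule; the first letter is.
"kipgitru" begins with k-. The stems beginning with k- (kigro → fakigro, kamrab → fakamrab) add the prefix fa-.
So kipgitru → fakipgitru.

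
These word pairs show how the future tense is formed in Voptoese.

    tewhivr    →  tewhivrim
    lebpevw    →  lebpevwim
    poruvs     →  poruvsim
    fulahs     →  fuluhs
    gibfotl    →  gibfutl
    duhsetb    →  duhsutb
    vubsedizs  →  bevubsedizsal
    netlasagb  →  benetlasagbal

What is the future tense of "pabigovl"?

pabigovlim

fulahs and poruvs both end in -s yet inflect differently (fuluhs, poruvsim), so the final letter is not what conditions the rule; the second-to-last letter is.
"pabigovl" has second-to-last letter 'v'. The stems whose second-to-last letter is 'v' (tewhivr → tewhivrim, lebpevw → lebpevwim, poruvs → poruvsim) add -im.
The other patterns: stems whose second-to-last letter is 'h' or 't' change the last vowel to 'u'; stems whose second-to-last letter is 'g' or 'z' add be- … -al around the stem.
So pabigovl → pabigovlim.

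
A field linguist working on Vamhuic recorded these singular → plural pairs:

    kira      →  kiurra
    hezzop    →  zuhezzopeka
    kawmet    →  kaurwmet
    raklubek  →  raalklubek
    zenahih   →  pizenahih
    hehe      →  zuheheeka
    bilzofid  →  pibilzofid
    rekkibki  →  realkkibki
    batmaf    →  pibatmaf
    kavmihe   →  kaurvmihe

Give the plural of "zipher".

pizipher

hehe and kavmihe both end in -e yet inflect differently (zuheheeka, kaurvmihe), so the final letter is not what conditions the rule; the first letter is.
"zipher" begins with z-. The one such stem in the data (zenahih → pizenahih) adds the prefix pi-, so the same rule applies.
So zipher → pizipher.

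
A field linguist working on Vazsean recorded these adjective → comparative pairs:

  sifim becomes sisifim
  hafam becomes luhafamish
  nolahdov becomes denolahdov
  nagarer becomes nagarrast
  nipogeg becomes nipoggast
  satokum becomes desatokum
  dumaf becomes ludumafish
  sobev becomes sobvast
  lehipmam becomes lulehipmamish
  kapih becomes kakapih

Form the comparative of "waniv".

wawaniv

"waniv" has last vowel 'i'. The stems whose last vowel is 'i' (kapih → kakapih, sifim → sisifim) repeat the first consonant+vowel as a prefix.
So waniv → wawaniv.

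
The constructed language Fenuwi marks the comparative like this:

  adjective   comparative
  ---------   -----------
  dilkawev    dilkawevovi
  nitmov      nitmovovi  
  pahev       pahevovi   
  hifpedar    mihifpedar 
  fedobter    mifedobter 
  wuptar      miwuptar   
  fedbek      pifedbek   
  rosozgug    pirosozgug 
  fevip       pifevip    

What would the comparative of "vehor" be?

mivehor

dilkawev and fedobter both have last vowel 'e' yet inflect differently (dilkawevovi, mifedobter), so the last vowel is not what conditions the rule; the final letter is.
"vehor" ends in -r. The stems ending in -r (hifpedar → mihifpedar, fedobter → mifedobter, wuptar → miwuptar) add the prefix mi-.
The other patterns: stems ending in -v add -ovi; stems ending in -g, -k or -p add the prefix pi-.
So vehor → mivehor.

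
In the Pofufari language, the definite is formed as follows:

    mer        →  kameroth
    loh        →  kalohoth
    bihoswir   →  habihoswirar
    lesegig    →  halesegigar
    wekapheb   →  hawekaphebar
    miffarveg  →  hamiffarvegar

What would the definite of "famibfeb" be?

"famibfeb" has 3 vowels. The stems with 3 vowels (bihoswir → habihoswirar, lesegig → halesegigar, wekapheb → hawekaphebar) add ha- … -ar around the stem.
So famibfeb → hafamibfebar.

hafamibfebar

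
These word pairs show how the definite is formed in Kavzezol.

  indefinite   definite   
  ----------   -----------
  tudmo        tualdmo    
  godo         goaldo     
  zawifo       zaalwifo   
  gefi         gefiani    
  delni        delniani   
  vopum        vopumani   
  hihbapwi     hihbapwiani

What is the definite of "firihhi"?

"firihhi" ends in -i. The stems ending in -i (gefi → gefiani, delni → delniani, hihbapwi → hihbapwiani) add -ani.
The other pattern: stems ending in -o insert -al- after the first vowel.
So firihhi → firihhiani.

firihhiani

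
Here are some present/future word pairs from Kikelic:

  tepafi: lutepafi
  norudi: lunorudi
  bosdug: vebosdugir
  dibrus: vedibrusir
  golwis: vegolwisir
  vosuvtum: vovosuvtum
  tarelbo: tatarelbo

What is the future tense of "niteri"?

tepafi and golwis both have last vowel 'i' yet inflect differently (lutepafi, vegolwisir), so the last vowel is not what conditions the rule; the final letter is.
"niteri" ends in -i. The stems ending in -i (tepafi → lutepafi, norudi → lunorudi) add the prefix lu-.
The other patterns: stems ending in -g or -s add ve- … -ir around the stem; stems ending in -m or -o repeat the first consonant+vowel as a prefix.
So niteri → luniteri.

luniteri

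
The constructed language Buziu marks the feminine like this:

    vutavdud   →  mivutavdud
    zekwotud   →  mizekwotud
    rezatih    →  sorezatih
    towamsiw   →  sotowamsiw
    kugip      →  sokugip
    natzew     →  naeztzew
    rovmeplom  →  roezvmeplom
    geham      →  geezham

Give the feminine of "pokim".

sopokim

towamsiw and natzew both end in -w yet inflect differently (sotowamsiw, naeztzew), so the final letter is not what conditions the rule; the last vowel is.
"pokim" has last vowel 'i'. The stems whose last vowel is 'i' (rezatih → sorezatih, towamsiw → sotowamsiw, kugip → sokugip) add the prefix so-.
So pokim → sopokim.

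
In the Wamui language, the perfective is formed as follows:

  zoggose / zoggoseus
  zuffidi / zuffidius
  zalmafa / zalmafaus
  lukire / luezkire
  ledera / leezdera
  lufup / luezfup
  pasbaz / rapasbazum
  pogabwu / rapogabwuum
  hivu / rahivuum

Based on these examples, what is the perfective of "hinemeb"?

zoggose and lukire both end in -e yet inflect differently (zoggoseus, luezkire), so the final letter is not what conditions the rule; the first letter is.
"hinemeb" begins with h-. The one such stem in the data (hivu → rahivuum) adds ra- … -um around the stem, so the same rule applies.
So hinemeb → rahinemebum.

rahinemebum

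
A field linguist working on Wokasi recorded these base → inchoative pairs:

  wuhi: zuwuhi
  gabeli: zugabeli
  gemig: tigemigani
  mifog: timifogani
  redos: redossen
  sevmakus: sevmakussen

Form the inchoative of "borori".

wuhi and gemig both have last vowel 'i' yet inflect differently (zuwuhi, tigemigani), so the last vowel is not what conditions the rule; the final letter is.
"borori" ends in -i. The stems ending in -i (wuhi → zuwuhi, gabeli → zugabeli) add the prefix zu-.
The other patterns: stems ending in -g add ti- … -ani around the stem; stems ending in -s double the final consonant and add -en.
So borori → zuborori.

zuborori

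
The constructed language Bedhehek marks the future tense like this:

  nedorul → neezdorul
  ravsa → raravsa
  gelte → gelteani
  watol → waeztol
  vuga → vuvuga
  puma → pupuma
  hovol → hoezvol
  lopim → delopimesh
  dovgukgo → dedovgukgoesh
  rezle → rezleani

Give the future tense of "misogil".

"misogil" ends in -l. The stems ending in -l (hovol → hoezvol, nedorul → neezdorul, watol → waeztol) insert -ez- after the first vowel.
So misogil → miezsogil.

miezsogil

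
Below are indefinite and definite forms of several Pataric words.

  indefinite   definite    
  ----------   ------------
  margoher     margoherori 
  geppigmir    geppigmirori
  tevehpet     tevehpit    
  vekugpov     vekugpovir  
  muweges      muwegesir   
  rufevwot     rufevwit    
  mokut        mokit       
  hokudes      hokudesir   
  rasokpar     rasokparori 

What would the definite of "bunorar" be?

bunorarori

margoher and tevehpet both have last vowel 'e' yet inflect differently (margoherori, tevehpit), so the last vowel is not what conditions the rule; the final letter is.
"bunorar" ends in -r. The stems ending in -r (margoher → margoherori, geppigmir → geppigmirori, rasokpar → rasokparori) add -ori.
The other patterns: stems ending in -t change the last vowel to 'i'; stems ending in -s or -v add -ir.
So bunorar → bunorarori.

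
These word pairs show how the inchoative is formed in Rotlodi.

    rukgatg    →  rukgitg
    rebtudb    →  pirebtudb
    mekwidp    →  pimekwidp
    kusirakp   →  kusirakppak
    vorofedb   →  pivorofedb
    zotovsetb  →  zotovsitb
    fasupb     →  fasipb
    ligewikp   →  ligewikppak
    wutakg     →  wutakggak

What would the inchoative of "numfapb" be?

mekwidp and ligewikp both end in -p yet inflect differently (pimekwidp, ligewikppak), so the final letter is not what conditions the rule; the second-to-last letter is.
"numfapb" has second-to-last letter 'p'. The one such stem in the data (fasupb → fasipb) changes the last vowel to 'i' (as do rukgatg, zotovsetb), so the same rule applies.
So numfapb → numfipb.

numfipb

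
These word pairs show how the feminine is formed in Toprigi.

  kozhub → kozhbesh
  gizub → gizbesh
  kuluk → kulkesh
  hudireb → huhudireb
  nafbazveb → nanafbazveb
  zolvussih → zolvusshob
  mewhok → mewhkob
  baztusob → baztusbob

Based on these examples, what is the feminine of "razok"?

kozhub and hudireb both end in -b yet inflect differently (kozhbesh, huhudireb), so the final letter is not what conditions the rule; the last vowel is.
"razok" has last vowel 'o'. The stems whose last vowel is 'o' (mewhok → mewhkob, baztusob → baztusbob) delete the last vowel and add -ob.
The other patterns: stems whose last vowel is 'u' delete the last vowel and add -esh; stems whose last vowel is 'e' repeat the first consonant+vowel as a prefix.
So razok → razkob.

razkob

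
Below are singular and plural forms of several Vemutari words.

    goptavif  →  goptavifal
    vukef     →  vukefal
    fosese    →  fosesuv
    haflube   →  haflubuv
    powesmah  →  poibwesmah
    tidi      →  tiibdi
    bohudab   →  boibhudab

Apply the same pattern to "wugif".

vukef and fosese both have last vowel 'e' yet inflect differently (vukefal, fosesuv), so the last vowel is not what conditions the rule; the final letter is.
"wugif" ends in -f. The stems ending in -f (goptavif → goptavifal, vukef → vukefal) add -al.
So wugif → wugifal.

wugifal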